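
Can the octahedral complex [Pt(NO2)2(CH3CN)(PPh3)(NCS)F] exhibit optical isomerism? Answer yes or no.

yes

An octahedron has six vertices in three trans pairs; every non-trans pair is cis.
Placing the ligands in turn and identifying arrangements related by rotation or reflection leaves 9 distinct geometric isomers.
Of these, 6 lack any improper symmetry element and so occur as enantiomeric pairs, giving 9 + 6 = 15 stereoisomers in total.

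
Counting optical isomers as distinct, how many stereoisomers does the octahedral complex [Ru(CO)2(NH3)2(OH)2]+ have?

6

The distinct arrangements are (5 in all): CO trans, NH3 trans, OH trans; CO trans, NH3 cis, OH cis; CO cis, NH3 cis, OH trans; CO cis, NH3 cis, OH cis (chiral); CO cis, NH3 trans, OH cis.
One of these lacks any improper symmetry element and so occurs as an enantiomeric pair, giving 5 + 1 = 6 stereoisomers in total.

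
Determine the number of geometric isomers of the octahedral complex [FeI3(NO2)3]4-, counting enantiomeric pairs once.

2

The six octahedral sites form three mutually perpendicular trans pairs.
There are 2 geometric isomers: I mer; I fac.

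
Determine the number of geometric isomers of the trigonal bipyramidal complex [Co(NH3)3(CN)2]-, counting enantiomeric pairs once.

A trigonal bipyramid has two axial and three equatorial sites, which are chemically inequivalent.
The distinct arrangements are (3 in all): CN both axial; CN one axial, one equatorial; CN both equatorial.

3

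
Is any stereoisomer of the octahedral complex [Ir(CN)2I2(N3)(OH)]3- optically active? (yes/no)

The six octahedral sites form three mutually perpendicular trans pairs.
The distinct arrangements are (6 in all): CN trans, I trans; CN trans, I cis; CN cis, I cis (3 arrangements, 2 chiral); CN cis, I trans.
Of these, 2 lack any improper symmetry element and so occur as enantiomeric pairs, giving 6 + 2 = 8 stereoisomers in total.

yes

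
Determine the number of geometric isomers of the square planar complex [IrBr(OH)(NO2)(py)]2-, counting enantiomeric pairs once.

3

A square has two trans pairs of vertices; adjacent vertices are cis.
Systematic placement gives 3 geometric isomers: (Br/OH trans, NO2/py trans); (Br/py trans, NO2/OH trans); (Br/NO2 trans, OH/py trans).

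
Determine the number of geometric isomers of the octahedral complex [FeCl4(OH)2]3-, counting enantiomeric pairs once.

2

The six octahedral sites form three mutually perpendicular trans pairs.
Working through the distinct placements yields 2 geometric isomers: OH trans; OH cis.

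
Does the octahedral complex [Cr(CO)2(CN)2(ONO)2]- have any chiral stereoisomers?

In an octahedral complex each vertex has one trans partner and four cis neighbours.
Systematic placement gives 5 geometric isomers: CO trans, CN trans, ONO trans; CO cis, CN trans, ONO cis; CO cis, CN cis, ONO trans; CO cis, CN cis, ONO cis (chiral); CO trans, CN cis, ONO cis.
One of these lacks any improper symmetry element and so occurs as an enantiomeric pair, giving 5 + 1 = 6 stereoisomers in total.

yes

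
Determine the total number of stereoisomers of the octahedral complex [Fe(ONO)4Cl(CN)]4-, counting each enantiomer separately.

The six octahedral sites form three mutually perpendicular trans pairs.
The distinct arrangements are (2 in all): Cl and CN mutually trans; Cl and CN mutually cis.
Each arrangement has an internal mirror plane or centre of symmetry, so none is chiral.

2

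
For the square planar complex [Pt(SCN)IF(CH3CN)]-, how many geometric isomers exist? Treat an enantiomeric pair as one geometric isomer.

3

A square has two trans pairs of vertices; adjacent vertices are cis.
Working through the distinct placements yields 3 geometric isomers: (CH3CN/I trans, F/SCN trans); (CH3CN/SCN trans, F/I trans); (CH3CN/F trans, I/SCN trans).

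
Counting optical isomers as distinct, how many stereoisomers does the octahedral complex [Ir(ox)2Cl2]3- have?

An octahedron has six vertices in three trans pairs; every non-trans pair is cis.
Each ox is bidentate and must span two cis positions.
Working through the distinct placements yields 2 geometric isomers: Cl trans; Cl cis (chiral).
One of these lacks any improper symmetry element and so occurs as an enantiomeric pair, giving 2 + 1 = 3 stereoisomers in total.

3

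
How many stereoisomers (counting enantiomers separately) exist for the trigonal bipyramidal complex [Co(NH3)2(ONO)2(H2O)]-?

6

A trigonal bipyramid has two axial and three equatorial sites, which are chemically inequivalent.
Placing the ligands in turn and identifying arrangements related by rotation or reflection leaves 5 distinct geometric isomers.
One of these lacks any improper symmetry element and so occurs as an enantiomeric pair, giving 5 + 1 = 6 stereoisomers in total.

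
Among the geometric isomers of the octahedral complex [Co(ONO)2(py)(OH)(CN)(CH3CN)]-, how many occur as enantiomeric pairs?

6

An octahedron has six vertices in three trans pairs; every non-trans pair is cis.
Systematic enumeration (placing each ligand type in turn and discarding arrangements equivalent by rotation or reflection) gives 9 geometric isomers.
Of these, 6 lack any improper symmetry element and so occur as enantiomeric pairs, giving 9 + 6 = 15 stereoisomers in total.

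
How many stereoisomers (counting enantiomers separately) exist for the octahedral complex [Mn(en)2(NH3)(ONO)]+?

3

The six octahedral sites form three mutually perpendicular trans pairs.
Each en is bidentate and must span two cis positions.
Systematic placement gives 2 geometric isomers: NH3 and ONO mutually trans; NH3 and ONO mutually cis (chiral).
One of these lacks any improper symmetry element and so occurs as an enantiomeric pair, giving 2 + 1 = 3 stereoisomers in total.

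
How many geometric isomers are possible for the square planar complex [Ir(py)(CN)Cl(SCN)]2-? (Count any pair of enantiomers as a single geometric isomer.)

3

In a square planar complex each vertex has one trans partner and two cis neighbours.
Working through the distinct placements yields 3 geometric isomers: (CN/SCN trans, Cl/py trans); (CN/py trans, Cl/SCN trans); (CN/Cl trans, SCN/py trans).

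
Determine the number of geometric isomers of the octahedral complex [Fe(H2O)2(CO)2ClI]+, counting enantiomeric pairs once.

The six octahedral sites form three mutually perpendicular trans pairs.
The distinct arrangements are (6 in all): H2O cis, CO trans; H2O trans, CO trans; H2O cis, CO cis (3 arrangements, 2 chiral); H2O trans, CO cis.

6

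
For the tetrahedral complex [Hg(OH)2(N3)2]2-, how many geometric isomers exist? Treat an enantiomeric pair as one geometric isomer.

Only one geometric arrangement is possible.

1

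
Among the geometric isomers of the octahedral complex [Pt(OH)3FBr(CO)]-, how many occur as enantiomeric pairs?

In an octahedral complex each vertex has one trans partner and four cis neighbours.
The distinct arrangements are (4 in all): OH mer (3 arrangements); OH fac (chiral).
One of these lacks any improper symmetry element and so occurs as an enantiomeric pair, giving 4 + 1 = 5 stereoisomers in total.

1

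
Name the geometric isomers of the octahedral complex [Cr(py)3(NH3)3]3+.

fac and mer

In an octahedral complex each vertex has one trans partner and four cis neighbours.
Systematic placement gives 2 geometric isomers: py mer; py fac.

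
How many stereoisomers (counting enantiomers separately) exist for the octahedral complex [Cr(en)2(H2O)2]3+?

3

In an octahedral complex each vertex has one trans partner and four cis neighbours.
Each en is bidentate and must span two cis positions.
Systematic placement gives 2 geometric isomers: H2O trans; H2O cis (chiral).
One of these lacks any improper symmetry element and so occurs as an enantiomeric pair, giving 2 + 1 = 3 stereoisomers in total.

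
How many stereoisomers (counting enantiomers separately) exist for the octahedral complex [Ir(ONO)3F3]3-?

The distinct arrangements are (2 in all): ONO mer; ONO fac.
Each arrangement has an internal mirror plane or centre of symmetry, so none is chiral.

2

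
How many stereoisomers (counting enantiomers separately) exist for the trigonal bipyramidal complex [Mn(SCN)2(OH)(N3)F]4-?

10

In a trigonal bipyramid the two axial positions differ from the three equatorial ones.
Exhaustive case analysis gives 7 geometric isomers.
Of these, 3 lack any improper symmetry element and so occur as enantiomeric pairs, giving 7 + 3 = 10 stereoisomers in total.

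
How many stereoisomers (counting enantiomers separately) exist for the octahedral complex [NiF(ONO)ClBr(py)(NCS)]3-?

30

In an octahedral complex each vertex has one trans partner and four cis neighbours.
Placing the ligands in turn and identifying arrangements related by rotation or reflection leaves 15 distinct geometric isomers.
Of these, 15 lack any improper symmetry element and so occur as enantiomeric pairs, giving 15 + 15 = 30 stereoisomers in total.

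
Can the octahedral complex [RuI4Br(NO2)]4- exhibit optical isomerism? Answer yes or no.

no

There are 2 geometric isomers: Br and NO2 mutually cis; Br and NO2 mutually trans.
Each arrangement has an internal mirror plane or centre of symmetry, so none is chiral.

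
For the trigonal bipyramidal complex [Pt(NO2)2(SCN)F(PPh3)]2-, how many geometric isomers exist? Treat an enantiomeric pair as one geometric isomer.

7

In a trigonal bipyramid the two axial positions differ from the three equatorial ones.
Systematic enumeration (placing each ligand type in turn and discarding arrangements equivalent by rotation or reflection) gives 7 geometric isomers.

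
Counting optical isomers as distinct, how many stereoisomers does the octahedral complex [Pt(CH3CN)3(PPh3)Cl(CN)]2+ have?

5

The six octahedral sites form three mutually perpendicular trans pairs.
There are 4 geometric isomers: CH3CN mer (3 arrangements); CH3CN fac (chiral).
One of these lacks any improper symmetry element and so occurs as an enantiomeric pair, giving 4 + 1 = 5 stereoisomers in total.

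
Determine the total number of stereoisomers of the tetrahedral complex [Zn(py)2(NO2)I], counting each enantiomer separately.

Only one geometric arrangement is possible.

1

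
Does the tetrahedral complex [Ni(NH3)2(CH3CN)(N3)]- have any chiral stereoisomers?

no

In a tetrahedral complex all four positions are equivalent and every pair of ligands is adjacent — there is no cis/trans distinction.
Only one geometric arrangement is possible.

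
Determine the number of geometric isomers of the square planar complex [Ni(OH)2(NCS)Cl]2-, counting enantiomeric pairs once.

In a square planar complex each vertex has one trans partner and two cis neighbours.
The distinct arrangements are (2 in all): OH cis; OH trans.

2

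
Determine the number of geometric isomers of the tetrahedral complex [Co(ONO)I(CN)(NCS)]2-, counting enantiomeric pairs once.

1

In a tetrahedral complex all four positions are equivalent and every pair of ligands is adjacent — there is no cis/trans distinction.
Only one geometric arrangement is possible; it has no improper symmetry element, so it exists as a pair of enantiomers (2 stereoisomers).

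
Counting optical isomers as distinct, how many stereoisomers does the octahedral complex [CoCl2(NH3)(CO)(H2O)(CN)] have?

15

Exhaustive case analysis gives 9 geometric isomers.
Of these, 6 lack any improper symmetry element and so occur as enantiomeric pairs, giving 9 + 6 = 15 stereoisomers in total.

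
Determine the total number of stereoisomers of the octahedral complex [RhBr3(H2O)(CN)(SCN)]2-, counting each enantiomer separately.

5

There are 4 geometric isomers: Br mer (3 arrangements); Br fac (chiral).
One of these lacks any improper symmetry element and so occurs as an enantiomeric pair, giving 4 + 1 = 5 stereoisomers in total.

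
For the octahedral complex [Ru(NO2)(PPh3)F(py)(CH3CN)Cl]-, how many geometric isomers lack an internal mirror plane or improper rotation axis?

The six octahedral sites form three mutually perpendicular trans pairs.
Placing the ligands in turn and identifying arrangements related by rotation or reflection leaves 15 distinct geometric isomers.
Of these, 15 lack any improper symmetry element and so occur as enantiomeric pairs, giving 15 + 15 = 30 stereoisomers in total.

15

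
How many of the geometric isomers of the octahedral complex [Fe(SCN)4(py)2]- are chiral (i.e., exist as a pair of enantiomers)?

The distinct arrangements are (2 in all): py trans; py cis.
Each arrangement has an internal mirror plane or centre of symmetry, so none is chiral.

0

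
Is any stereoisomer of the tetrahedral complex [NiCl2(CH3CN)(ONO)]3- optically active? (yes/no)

In a tetrahedral complex all four positions are equivalent and every pair of ligands is adjacent — there is no cis/trans distinction.
Only one geometric arrangement is possible.

no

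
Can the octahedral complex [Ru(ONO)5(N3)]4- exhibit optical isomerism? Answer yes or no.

An octahedron has six vertices in three trans pairs; every non-trans pair is cis.
Only one geometric arrangement is possible.

no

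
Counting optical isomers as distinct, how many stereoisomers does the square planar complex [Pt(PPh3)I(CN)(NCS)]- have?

There are 3 geometric isomers: (CN/NCS trans, I/PPh3 trans); (CN/PPh3 trans, I/NCS trans); (CN/I trans, NCS/PPh3 trans).
Each arrangement has an internal mirror plane or centre of symmetry, so none is chiral.

3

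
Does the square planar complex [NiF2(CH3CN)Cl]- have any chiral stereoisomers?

no

In a square planar complex each vertex has one trans partner and two cis neighbours.
There are 2 geometric isomers: F cis; F trans.
Each arrangement has an internal mirror plane or centre of symmetry, so none is chiral.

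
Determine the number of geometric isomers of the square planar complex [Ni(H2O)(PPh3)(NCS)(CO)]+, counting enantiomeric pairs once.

3

A square has two trans pairs of vertices; adjacent vertices are cis.
Working through the distinct placements yields 3 geometric isomers: (CO/NCS trans, H2O/PPh3 trans); (CO/PPh3 trans, H2O/NCS trans); (CO/H2O trans, NCS/PPh3 trans).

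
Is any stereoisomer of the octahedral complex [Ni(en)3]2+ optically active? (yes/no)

An octahedron has six vertices in three trans pairs; every non-trans pair is cis.
Each en is bidentate and must span two cis positions.
Only one geometric arrangement is possible; it has no improper symmetry element, so it exists as a pair of enantiomers (2 stereoisomers).

yes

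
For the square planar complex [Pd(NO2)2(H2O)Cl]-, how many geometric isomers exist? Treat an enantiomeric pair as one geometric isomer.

2

In a square planar complex each vertex has one trans partner and two cis neighbours.
Working through the distinct placements yields 2 geometric isomers: NO2 cis; NO2 trans.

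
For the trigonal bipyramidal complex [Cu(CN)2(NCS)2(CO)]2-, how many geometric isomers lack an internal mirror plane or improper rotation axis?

1

A trigonal bipyramid has two axial and three equatorial sites, which are chemically inequivalent.
Systematic enumeration (placing each ligand type in turn and discarding arrangements equivalent by rotation or reflection) gives 5 geometric isomers.
One of these lacks any improper symmetry element and so occurs as an enantiomeric pair, giving 5 + 1 = 6 stereoisomers in total.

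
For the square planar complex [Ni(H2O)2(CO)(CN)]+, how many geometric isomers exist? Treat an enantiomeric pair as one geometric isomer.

2

Working through the distinct placements yields 2 geometric isomers: H2O cis; H2O trans.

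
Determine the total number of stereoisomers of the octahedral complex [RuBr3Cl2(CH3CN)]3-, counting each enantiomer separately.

The six octahedral sites form three mutually perpendicular trans pairs.
The distinct arrangements are (3 in all): Br mer, Cl trans; Br mer, Cl cis; Br fac, Cl cis.
Each arrangement has an internal mirror plane or centre of symmetry, so none is chiral.

3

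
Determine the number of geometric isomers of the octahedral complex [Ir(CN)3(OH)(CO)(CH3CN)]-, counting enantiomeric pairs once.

4

Working through the distinct placements yields 4 geometric isomers: CN mer (3 arrangements); CN fac (chiral).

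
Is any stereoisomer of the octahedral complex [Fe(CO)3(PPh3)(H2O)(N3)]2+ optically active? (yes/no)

yes

An octahedron has six vertices in three trans pairs; every non-trans pair is cis.
Working through the distinct placements yields 4 geometric isomers: CO mer (3 arrangements); CO fac (chiral).
One of these lacks any improper symmetry element and so occurs as an enantiomeric pair, giving 4 + 1 = 5 stereoisomers in total.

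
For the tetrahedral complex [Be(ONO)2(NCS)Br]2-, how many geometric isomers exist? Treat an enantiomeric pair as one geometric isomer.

1

In a tetrahedral complex all four positions are equivalent and every pair of ligands is adjacent — there is no cis/trans distinction.
Only one geometric arrangement is possible.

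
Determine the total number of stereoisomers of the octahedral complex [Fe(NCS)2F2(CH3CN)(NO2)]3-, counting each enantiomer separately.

8

The six octahedral sites form three mutually perpendicular trans pairs.
There are 6 geometric isomers: NCS cis, F cis (3 arrangements, 2 chiral); NCS trans, F cis; NCS cis, F trans; NCS trans, F trans.
Of these, 2 lack any improper symmetry element and so occur as enantiomeric pairs, giving 6 + 2 = 8 stereoisomers in total.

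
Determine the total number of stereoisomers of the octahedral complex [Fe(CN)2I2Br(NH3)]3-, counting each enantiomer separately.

8

An octahedron has six vertices in three trans pairs; every non-trans pair is cis.
Working through the distinct placements yields 6 geometric isomers: CN cis, I cis (3 arrangements, 2 chiral); CN cis, I trans; CN trans, I cis; CN trans, I trans.
Of these, 2 lack any improper symmetry element and so occur as enantiomeric pairs, giving 6 + 2 = 8 stereoisomers in total.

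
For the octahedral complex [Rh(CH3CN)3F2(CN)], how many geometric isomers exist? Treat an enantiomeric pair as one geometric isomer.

An octahedron has six vertices in three trans pairs; every non-trans pair is cis.
The distinct arrangements are (3 in all): CH3CN mer, F trans; CH3CN mer, F cis; CH3CN fac, F cis.

3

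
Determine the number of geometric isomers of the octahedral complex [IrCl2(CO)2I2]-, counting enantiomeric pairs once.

5

An octahedron has six vertices in three trans pairs; every non-trans pair is cis.
Systematic placement gives 5 geometric isomers: Cl trans, CO trans, I trans; Cl cis, CO trans, I cis; Cl cis, CO cis, I trans; Cl cis, CO cis, I cis (chiral); Cl trans, CO cis, I cis.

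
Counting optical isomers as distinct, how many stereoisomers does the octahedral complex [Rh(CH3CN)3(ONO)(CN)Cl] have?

An octahedron has six vertices in three trans pairs; every non-trans pair is cis.
Systematic placement gives 4 geometric isomers: CH3CN mer (3 arrangements); CH3CN fac (chiral).
One of these lacks any improper symmetry element and so occurs as an enantiomeric pair, giving 4 + 1 = 5 stereoisomers in total.

5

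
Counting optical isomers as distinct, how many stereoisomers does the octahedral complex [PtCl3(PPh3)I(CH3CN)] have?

In an octahedral complex each vertex has one trans partner and four cis neighbours.
The distinct arrangements are (4 in all): Cl mer (3 arrangements); Cl fac (chiral).
One of these lacks any improper symmetry element and so occurs as an enantiomeric pair, giving 4 + 1 = 5 stereoisomers in total.

5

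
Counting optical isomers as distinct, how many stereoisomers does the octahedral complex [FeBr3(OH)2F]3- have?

3

The six octahedral sites form three mutually perpendicular trans pairs.
There are 3 geometric isomers: Br mer, OH trans; Br mer, OH cis; Br fac, OH cis.
Each arrangement has an internal mirror plane or centre of symmetry, so none is chiral.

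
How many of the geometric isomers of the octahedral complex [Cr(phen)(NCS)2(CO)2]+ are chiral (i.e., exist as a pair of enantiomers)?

1

The six octahedral sites form three mutually perpendicular trans pairs.
Each phen is bidentate and must span two cis positions.
There are 3 geometric isomers: NCS cis, CO trans; NCS cis, CO cis (chiral); NCS trans, CO cis.
One of these lacks any improper symmetry element and so occurs as an enantiomeric pair, giving 3 + 1 = 4 stereoisomers in total.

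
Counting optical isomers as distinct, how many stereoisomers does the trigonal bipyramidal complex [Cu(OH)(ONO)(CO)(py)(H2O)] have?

20

Systematic enumeration (placing each ligand type in turn and discarding arrangements equivalent by rotation or reflection) gives 10 geometric isomers.
Of these, 10 lack any improper symmetry element and so occur as enantiomeric pairs, giving 10 + 10 = 20 stereoisomers in total.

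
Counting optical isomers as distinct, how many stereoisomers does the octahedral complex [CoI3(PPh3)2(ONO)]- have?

In an octahedral complex each vertex has one trans partner and four cis neighbours.
Systematic placement gives 3 geometric isomers: I mer, PPh3 trans; I mer, PPh3 cis; I fac, PPh3 cis.
Each arrangement has an internal mirror plane or centre of symmetry, so none is chiral.

3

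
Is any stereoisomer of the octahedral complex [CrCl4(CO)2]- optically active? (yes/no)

In an octahedral complex each vertex has one trans partner and four cis neighbours.
Systematic placement gives 2 geometric isomers: CO trans; CO cis.
Each arrangement has an internal mirror plane or centre of symmetry, so none is chiral.

no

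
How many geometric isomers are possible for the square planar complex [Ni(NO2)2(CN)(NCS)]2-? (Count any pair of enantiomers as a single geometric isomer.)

2

A square has two trans pairs of vertices; adjacent vertices are cis.
Systematic placement gives 2 geometric isomers: NO2 cis; NO2 trans.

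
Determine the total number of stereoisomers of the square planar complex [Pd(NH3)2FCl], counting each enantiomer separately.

2

The distinct arrangements are (2 in all): NH3 cis; NH3 trans.
Each arrangement has an internal mirror plane or centre of symmetry, so none is chiral.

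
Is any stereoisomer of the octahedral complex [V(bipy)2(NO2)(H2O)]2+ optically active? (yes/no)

yes

The six octahedral sites form three mutually perpendicular trans pairs.
Each bipy is bidentate and must span two cis positions.
Working through the distinct placements yields 2 geometric isomers: NO2 and H2O mutually trans; NO2 and H2O mutually cis (chiral).
One of these lacks any improper symmetry element and so occurs as an enantiomeric pair, giving 2 + 1 = 3 stereoisomers in total.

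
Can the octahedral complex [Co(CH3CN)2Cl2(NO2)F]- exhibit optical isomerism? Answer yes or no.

The six octahedral sites form three mutually perpendicular trans pairs.
There are 6 geometric isomers: CH3CN trans, Cl trans; CH3CN trans, Cl cis; CH3CN cis, Cl cis (3 arrangements, 2 chiral); CH3CN cis, Cl trans.
Of these, 2 lack any improper symmetry element and so occur as enantiomeric pairs, giving 6 + 2 = 8 stereoisomers in total.

yes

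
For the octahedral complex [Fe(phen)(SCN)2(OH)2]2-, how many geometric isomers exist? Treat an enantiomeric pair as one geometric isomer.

Each phen is bidentate and must span two cis positions.
The distinct arrangements are (3 in all): SCN cis, OH trans; SCN cis, OH cis (chiral); SCN trans, OH cis.

3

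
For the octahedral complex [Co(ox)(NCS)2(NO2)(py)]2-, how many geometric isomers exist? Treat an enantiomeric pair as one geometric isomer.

Each ox is bidentate and must span two cis positions.
There are 4 geometric isomers: NCS trans; NCS cis (3 arrangements, 2 chiral).

4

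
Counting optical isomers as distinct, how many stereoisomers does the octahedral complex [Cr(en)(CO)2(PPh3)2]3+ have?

In an octahedral complex each vertex has one trans partner and four cis neighbours.
Each en is bidentate and must span two cis positions.
The distinct arrangements are (3 in all): CO trans, PPh3 cis; CO cis, PPh3 cis (chiral); CO cis, PPh3 trans.
One of these lacks any improper symmetry element and so occurs as an enantiomeric pair, giving 3 + 1 = 4 stereoisomers in total.

4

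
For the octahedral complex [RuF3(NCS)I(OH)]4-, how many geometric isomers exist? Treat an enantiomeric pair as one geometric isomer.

In an octahedral complex each vertex has one trans partner and four cis neighbours.
Working through the distinct placements yields 4 geometric isomers: F mer (3 arrangements); F fac (chiral).

4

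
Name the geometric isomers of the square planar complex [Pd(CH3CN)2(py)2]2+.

A square has two trans pairs of vertices; adjacent vertices are cis.
There are 2 geometric isomers: CH3CN cis; CH3CN trans.

cis and trans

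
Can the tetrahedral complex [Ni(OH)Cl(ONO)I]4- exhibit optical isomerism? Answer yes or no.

In a tetrahedral complex all four positions are equivalent and every pair of ligands is adjacent — there is no cis/trans distinction.
Only one geometric arrangement is possible; it has no improper symmetry element, so it exists as a pair of enantiomers (2 stereoisomers).

yes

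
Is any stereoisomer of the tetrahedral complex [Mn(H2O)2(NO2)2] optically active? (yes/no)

no

In a tetrahedral complex all four positions are equivalent and every pair of ligands is adjacent — there is no cis/trans distinction.
Only one geometric arrangement is possible.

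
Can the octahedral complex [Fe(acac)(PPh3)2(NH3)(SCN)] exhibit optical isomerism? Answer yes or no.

In an octahedral complex each vertex has one trans partner and four cis neighbours.
Each acac is bidentate and must span two cis positions.
The distinct arrangements are (4 in all): PPh3 cis (3 arrangements, 2 chiral); PPh3 trans.
Of these, 2 lack any improper symmetry element and so occur as enantiomeric pairs, giving 4 + 2 = 6 stereoisomers in total.

yes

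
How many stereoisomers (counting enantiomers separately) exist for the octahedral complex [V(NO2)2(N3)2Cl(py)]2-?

8

The six octahedral sites form three mutually perpendicular trans pairs.
Systematic placement gives 6 geometric isomers: NO2 cis, N3 cis (3 arrangements, 2 chiral); NO2 trans, N3 cis; NO2 cis, N3 trans; NO2 trans, N3 trans.
Of these, 2 lack any improper symmetry element and so occur as enantiomeric pairs, giving 6 + 2 = 8 stereoisomers in total.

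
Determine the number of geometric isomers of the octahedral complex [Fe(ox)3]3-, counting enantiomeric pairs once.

1

An octahedron has six vertices in three trans pairs; every non-trans pair is cis.
Each ox is bidentate and must span two cis positions.
Only one geometric arrangement is possible; it has no improper symmetry element, so it exists as a pair of enantiomers (2 stereoisomers).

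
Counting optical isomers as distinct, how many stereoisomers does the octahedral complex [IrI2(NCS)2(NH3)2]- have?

6

An octahedron has six vertices in three trans pairs; every non-trans pair is cis.
There are 5 geometric isomers: I trans, NCS trans, NH3 trans; I trans, NCS cis, NH3 cis; I cis, NCS cis, NH3 trans; I cis, NCS cis, NH3 cis (chiral); I cis, NCS trans, NH3 cis.
One of these lacks any improper symmetry element and so occurs as an enantiomeric pair, giving 5 + 1 = 6 stereoisomers in total.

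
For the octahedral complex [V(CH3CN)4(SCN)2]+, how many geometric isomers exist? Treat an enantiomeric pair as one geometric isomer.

2

Systematic placement gives 2 geometric isomers: SCN trans; SCN cis.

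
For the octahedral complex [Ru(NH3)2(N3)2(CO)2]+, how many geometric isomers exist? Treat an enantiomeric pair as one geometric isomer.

5

In an octahedral complex each vertex has one trans partner and four cis neighbours.
Working through the distinct placements yields 5 geometric isomers: NH3 trans, N3 trans, CO trans; NH3 cis, N3 cis, CO trans; NH3 trans, N3 cis, CO cis; NH3 cis, N3 cis, CO cis (chiral); NH3 cis, N3 trans, CO cis.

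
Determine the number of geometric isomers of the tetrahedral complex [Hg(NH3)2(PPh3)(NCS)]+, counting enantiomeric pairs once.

In a tetrahedral complex all four positions are equivalent and every pair of ligands is adjacent — there is no cis/trans distinction.
Only one geometric arrangement is possible.

1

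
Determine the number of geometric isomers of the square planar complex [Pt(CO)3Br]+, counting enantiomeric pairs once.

In a square planar complex each vertex has one trans partner and two cis neighbours.
Only one geometric arrangement is possible.

1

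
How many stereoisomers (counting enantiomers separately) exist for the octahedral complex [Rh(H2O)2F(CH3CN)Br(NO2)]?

15

An octahedron has six vertices in three trans pairs; every non-trans pair is cis.
Exhaustive case analysis gives 9 geometric isomers.
Of these, 6 lack any improper symmetry element and so occur as enantiomeric pairs, giving 9 + 6 = 15 stereoisomers in total.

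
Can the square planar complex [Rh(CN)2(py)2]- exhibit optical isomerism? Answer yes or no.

In a square planar complex each vertex has one trans partner and two cis neighbours.
Working through the distinct placements yields 2 geometric isomers: CN cis; CN trans.
Each arrangement has an internal mirror plane or centre of symmetry, so none is chiral.

no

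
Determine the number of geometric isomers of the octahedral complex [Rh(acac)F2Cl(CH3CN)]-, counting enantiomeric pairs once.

In an octahedral complex each vertex has one trans partner and four cis neighbours.
Each acac is bidentate and must span two cis positions.
Working through the distinct placements yields 4 geometric isomers: F cis (3 arrangements, 2 chiral); F trans.

4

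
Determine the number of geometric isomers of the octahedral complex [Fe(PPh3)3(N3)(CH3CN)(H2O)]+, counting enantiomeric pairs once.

In an octahedral complex each vertex has one trans partner and four cis neighbours.
Working through the distinct placements yields 4 geometric isomers: PPh3 mer (3 arrangements); PPh3 fac (chiral).

4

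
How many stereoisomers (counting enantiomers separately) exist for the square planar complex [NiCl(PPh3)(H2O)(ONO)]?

3

Working through the distinct placements yields 3 geometric isomers: (Cl/ONO trans, H2O/PPh3 trans); (Cl/PPh3 trans, H2O/ONO trans); (Cl/H2O trans, ONO/PPh3 trans).
Each arrangement has an internal mirror plane or centre of symmetry, so none is chiral.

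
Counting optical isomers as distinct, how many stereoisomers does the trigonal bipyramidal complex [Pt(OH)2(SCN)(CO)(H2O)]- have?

10

A trigonal bipyramid has two axial and three equatorial sites, which are chemically inequivalent.
Systematic enumeration (placing each ligand type in turn and discarding arrangements equivalent by rotation or reflection) gives 7 geometric isomers.
Of these, 3 lack any improper symmetry element and so occur as enantiomeric pairs, giving 7 + 3 = 10 stereoisomers in total.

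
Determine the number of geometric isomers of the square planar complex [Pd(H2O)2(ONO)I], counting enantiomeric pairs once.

In a square planar complex each vertex has one trans partner and two cis neighbours.
The distinct arrangements are (2 in all): H2O cis; H2O trans.

2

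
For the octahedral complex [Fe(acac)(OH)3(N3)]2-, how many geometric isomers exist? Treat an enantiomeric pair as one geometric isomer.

2

An octahedron has six vertices in three trans pairs; every non-trans pair is cis.
Each acac is bidentate and must span two cis positions.
There are 2 geometric isomers: OH fac; OH mer.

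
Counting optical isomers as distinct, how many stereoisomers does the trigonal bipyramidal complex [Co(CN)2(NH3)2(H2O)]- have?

6

A trigonal bipyramid has two axial and three equatorial sites, which are chemically inequivalent.
Exhaustive case analysis gives 5 geometric isomers.
One of these lacks any improper symmetry element and so occurs as an enantiomeric pair, giving 5 + 1 = 6 stereoisomers in total.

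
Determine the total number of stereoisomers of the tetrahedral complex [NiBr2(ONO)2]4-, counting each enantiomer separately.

1

All four vertices of a tetrahedron are equivalent and mutually adjacent, so cis/trans isomerism cannot arise.
Only one geometric arrangement is possible.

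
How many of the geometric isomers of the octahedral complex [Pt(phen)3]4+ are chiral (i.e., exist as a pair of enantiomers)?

1

Each phen is bidentate and must span two cis positions.
Only one geometric arrangement is possible; it has no improper symmetry element, so it exists as a pair of enantiomers (2 stereoisomers).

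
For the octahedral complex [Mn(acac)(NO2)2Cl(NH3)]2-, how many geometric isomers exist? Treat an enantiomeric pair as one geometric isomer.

4

Each acac is bidentate and must span two cis positions.
Working through the distinct placements yields 4 geometric isomers: NO2 cis (3 arrangements, 2 chiral); NO2 trans.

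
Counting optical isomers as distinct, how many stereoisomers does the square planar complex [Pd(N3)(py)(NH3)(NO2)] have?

In a square planar complex each vertex has one trans partner and two cis neighbours.
Systematic placement gives 3 geometric isomers: (N3/NO2 trans, NH3/py trans); (N3/py trans, NH3/NO2 trans); (N3/NH3 trans, NO2/py trans).
Each arrangement has an internal mirror plane or centre of symmetry, so none is chiral.

3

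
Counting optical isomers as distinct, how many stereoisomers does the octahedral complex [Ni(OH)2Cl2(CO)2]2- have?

Systematic placement gives 5 geometric isomers: OH trans, Cl trans, CO trans; OH cis, Cl cis, CO trans; OH trans, Cl cis, CO cis; OH cis, Cl cis, CO cis (chiral); OH cis, Cl trans, CO cis.
One of these lacks any improper symmetry element and so occurs as an enantiomeric pair, giving 5 + 1 = 6 stereoisomers in total.

6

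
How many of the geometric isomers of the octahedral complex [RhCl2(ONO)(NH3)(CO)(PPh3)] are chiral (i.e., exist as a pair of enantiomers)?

6

In an octahedral complex each vertex has one trans partner and four cis neighbours.
Placing the ligands in turn and identifying arrangements related by rotation or reflection leaves 9 distinct geometric isomers.
Of these, 6 lack any improper symmetry element and so occur as enantiomeric pairs, giving 9 + 6 = 15 stereoisomers in total.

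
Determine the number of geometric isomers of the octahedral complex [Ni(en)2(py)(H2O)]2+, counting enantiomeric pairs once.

In an octahedral complex each vertex has one trans partner and four cis neighbours.
Each en is bidentate and must span two cis positions.
Working through the distinct placements yields 2 geometric isomers: py and H2O mutually cis (chiral); py and H2O mutually trans.

2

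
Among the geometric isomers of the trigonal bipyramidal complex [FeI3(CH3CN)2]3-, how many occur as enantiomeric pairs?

0

A trigonal bipyramid has two axial and three equatorial sites, which are chemically inequivalent.
Working through the distinct placements yields 3 geometric isomers: CH3CN both axial; CH3CN one axial, one equatorial; CH3CN both equatorial.
Each arrangement has an internal mirror plane or centre of symmetry, so none is chiral.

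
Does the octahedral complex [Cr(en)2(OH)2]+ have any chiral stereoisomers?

In an octahedral complex each vertex has one trans partner and four cis neighbours.
Each en is bidentate and must span two cis positions.
Working through the distinct placements yields 2 geometric isomers: OH trans; OH cis (chiral).
One of these lacks any improper symmetry element and so occurs as an enantiomeric pair, giving 2 + 1 = 3 stereoisomers in total.

yes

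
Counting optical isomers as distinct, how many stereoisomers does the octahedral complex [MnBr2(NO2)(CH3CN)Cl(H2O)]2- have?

15

Placing the ligands in turn and identifying arrangements related by rotation or reflection leaves 9 distinct geometric isomers.
Of these, 6 lack any improper symmetry element and so occur as enantiomeric pairs, giving 9 + 6 = 15 stereoisomers in total.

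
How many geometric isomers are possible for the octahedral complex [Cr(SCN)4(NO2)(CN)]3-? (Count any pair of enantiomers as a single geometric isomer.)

In an octahedral complex each vertex has one trans partner and four cis neighbours.
Working through the distinct placements yields 2 geometric isomers: NO2 and CN mutually trans; NO2 and CN mutually cis.

2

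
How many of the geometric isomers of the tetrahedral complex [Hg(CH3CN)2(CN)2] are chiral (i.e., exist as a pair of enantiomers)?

0

All four vertices of a tetrahedron are equivalent and mutually adjacent, so cis/trans isomerism cannot arise.
Only one geometric arrangement is possible.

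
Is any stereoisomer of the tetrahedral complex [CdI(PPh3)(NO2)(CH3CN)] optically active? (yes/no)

In a tetrahedral complex all four positions are equivalent and every pair of ligands is adjacent — there is no cis/trans distinction.
Only one geometric arrangement is possible; it has no improper symmetry element, so it exists as a pair of enantiomers (2 stereoisomers).

yes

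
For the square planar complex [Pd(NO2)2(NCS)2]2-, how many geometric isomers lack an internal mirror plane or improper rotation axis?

0

In a square planar complex each vertex has one trans partner and two cis neighbours.
Working through the distinct placements yields 2 geometric isomers: NO2 cis; NO2 trans.
Each arrangement has an internal mirror plane or centre of symmetry, so none is chiral.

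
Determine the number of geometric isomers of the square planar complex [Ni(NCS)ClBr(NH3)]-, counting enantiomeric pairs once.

3

A square has two trans pairs of vertices; adjacent vertices are cis.
The distinct arrangements are (3 in all): (Br/NCS trans, Cl/NH3 trans); (Br/NH3 trans, Cl/NCS trans); (Br/Cl trans, NCS/NH3 trans).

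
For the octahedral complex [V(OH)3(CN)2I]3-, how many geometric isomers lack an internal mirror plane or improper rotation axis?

0

The six octahedral sites form three mutually perpendicular trans pairs.
The distinct arrangements are (3 in all): OH mer, CN trans; OH mer, CN cis; OH fac, CN cis.
Each arrangement has an internal mirror plane or centre of symmetry, so none is chiral.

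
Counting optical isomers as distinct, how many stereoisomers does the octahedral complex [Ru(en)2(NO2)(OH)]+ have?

3

In an octahedral complex each vertex has one trans partner and four cis neighbours.
Each en is bidentate and must span two cis positions.
There are 2 geometric isomers: NO2 and OH mutually trans; NO2 and OH mutually cis (chiral).
One of these lacks any improper symmetry element and so occurs as an enantiomeric pair, giving 2 + 1 = 3 stereoisomers in total.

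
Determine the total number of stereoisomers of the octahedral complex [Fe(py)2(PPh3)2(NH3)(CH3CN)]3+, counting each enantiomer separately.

8

Working through the distinct placements yields 6 geometric isomers: py trans, PPh3 trans; py cis, PPh3 cis (3 arrangements, 2 chiral); py trans, PPh3 cis; py cis, PPh3 trans.
Of these, 2 lack any improper symmetry element and so occur as enantiomeric pairs, giving 6 + 2 = 8 stereoisomers in total.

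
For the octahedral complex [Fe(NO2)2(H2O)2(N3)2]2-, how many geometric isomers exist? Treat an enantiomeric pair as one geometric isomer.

5

The distinct arrangements are (5 in all): NO2 trans, H2O trans, N3 trans; NO2 cis, H2O trans, N3 cis; NO2 trans, H2O cis, N3 cis; NO2 cis, H2O cis, N3 cis (chiral); NO2 cis, H2O cis, N3 trans.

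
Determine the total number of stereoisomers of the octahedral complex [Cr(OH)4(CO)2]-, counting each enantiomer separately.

In an octahedral complex each vertex has one trans partner and four cis neighbours.
There are 2 geometric isomers: CO trans; CO cis.
Each arrangement has an internal mirror plane or centre of symmetry, so none is chiral.

2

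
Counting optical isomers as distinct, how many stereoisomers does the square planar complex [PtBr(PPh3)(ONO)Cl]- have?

3

A square has two trans pairs of vertices; adjacent vertices are cis.
Working through the distinct placements yields 3 geometric isomers: (Br/ONO trans, Cl/PPh3 trans); (Br/PPh3 trans, Cl/ONO trans); (Br/Cl trans, ONO/PPh3 trans).
Each arrangement has an internal mirror plane or centre of symmetry, so none is chiral.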